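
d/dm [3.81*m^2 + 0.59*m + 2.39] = 7.62*m + 0.59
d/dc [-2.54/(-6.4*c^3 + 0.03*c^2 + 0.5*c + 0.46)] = (-48.768*c^2 + 0.1524*c + 1.27)/(-6.4*c^3 + 0.03*c^2 + 0.5*c + 0.46)^2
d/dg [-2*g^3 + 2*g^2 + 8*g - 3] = -6*g^2 + 4*g + 8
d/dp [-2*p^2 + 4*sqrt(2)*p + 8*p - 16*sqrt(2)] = -4*p + 4*sqrt(2) + 8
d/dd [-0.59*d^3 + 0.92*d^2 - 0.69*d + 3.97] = -1.77*d^2 + 1.84*d - 0.69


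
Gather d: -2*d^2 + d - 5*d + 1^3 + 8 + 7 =-2*d^2 - 4*d + 16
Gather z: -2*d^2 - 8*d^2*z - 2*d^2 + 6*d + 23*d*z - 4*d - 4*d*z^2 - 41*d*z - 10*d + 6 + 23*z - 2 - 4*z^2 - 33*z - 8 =-4*d^2 - 8*d + z^2*(-4*d - 4) + z*(-8*d^2 - 18*d - 10) - 4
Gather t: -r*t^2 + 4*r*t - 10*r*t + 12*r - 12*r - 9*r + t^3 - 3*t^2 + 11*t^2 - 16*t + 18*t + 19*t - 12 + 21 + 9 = -9*r + t^3 + t^2*(8 - r) + t*(21 - 6*r) + 18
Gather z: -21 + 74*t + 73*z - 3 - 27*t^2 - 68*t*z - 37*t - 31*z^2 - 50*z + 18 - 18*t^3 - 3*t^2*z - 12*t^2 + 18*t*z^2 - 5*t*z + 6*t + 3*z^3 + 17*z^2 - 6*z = -18*t^3 - 39*t^2 + 43*t + 3*z^3 + z^2*(18*t - 14) + z*(-3*t^2 - 73*t + 17) - 6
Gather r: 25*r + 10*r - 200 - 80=35*r - 280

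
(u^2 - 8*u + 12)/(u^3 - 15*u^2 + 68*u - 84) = 1/(u - 7)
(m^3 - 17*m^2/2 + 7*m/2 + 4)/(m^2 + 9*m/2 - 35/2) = (2*m^3 - 17*m^2 + 7*m + 8)/(2*m^2 + 9*m - 35)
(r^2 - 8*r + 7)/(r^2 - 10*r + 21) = (r - 1)/(r - 3)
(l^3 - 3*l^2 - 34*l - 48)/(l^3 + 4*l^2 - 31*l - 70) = (l^2 - 5*l - 24)/(l^2 + 2*l - 35)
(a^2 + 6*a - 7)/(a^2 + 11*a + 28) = (a - 1)/(a + 4)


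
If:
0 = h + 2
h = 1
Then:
No Solution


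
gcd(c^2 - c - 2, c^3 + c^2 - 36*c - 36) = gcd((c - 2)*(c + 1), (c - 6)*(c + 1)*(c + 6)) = c + 1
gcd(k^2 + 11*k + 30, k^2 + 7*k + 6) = k + 6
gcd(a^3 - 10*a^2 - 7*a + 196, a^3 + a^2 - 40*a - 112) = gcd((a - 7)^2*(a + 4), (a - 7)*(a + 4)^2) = a^2 - 3*a - 28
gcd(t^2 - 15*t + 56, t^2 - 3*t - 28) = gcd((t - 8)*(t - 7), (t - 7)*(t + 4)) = t - 7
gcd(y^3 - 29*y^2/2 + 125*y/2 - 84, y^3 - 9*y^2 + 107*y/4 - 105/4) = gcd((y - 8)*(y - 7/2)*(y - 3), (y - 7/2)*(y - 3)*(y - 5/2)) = y^2 - 13*y/2 + 21/2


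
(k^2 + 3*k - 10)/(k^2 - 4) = (k + 5)/(k + 2)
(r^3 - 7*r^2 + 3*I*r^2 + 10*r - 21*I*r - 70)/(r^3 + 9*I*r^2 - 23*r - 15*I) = (r^2 - r*(7 + 2*I) + 14*I)/(r^2 + 4*I*r - 3)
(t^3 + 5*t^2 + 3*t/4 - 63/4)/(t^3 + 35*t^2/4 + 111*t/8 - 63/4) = 2*(2*t^2 + 3*t - 9)/(4*t^2 + 21*t - 18)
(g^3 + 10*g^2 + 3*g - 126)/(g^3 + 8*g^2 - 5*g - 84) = (g + 6)/(g + 4)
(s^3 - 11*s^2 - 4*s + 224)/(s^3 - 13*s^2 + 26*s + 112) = (s + 4)/(s + 2)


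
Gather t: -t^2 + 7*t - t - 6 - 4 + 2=-t^2 + 6*t - 8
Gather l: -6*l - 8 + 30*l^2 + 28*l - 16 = 30*l^2 + 22*l - 24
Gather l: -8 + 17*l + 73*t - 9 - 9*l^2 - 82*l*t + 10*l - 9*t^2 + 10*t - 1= -9*l^2 + l*(27 - 82*t) - 9*t^2 + 83*t - 18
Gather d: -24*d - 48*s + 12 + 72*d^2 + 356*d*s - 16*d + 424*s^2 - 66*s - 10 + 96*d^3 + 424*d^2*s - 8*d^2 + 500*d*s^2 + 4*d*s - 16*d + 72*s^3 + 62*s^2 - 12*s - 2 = 96*d^3 + d^2*(424*s + 64) + d*(500*s^2 + 360*s - 56) + 72*s^3 + 486*s^2 - 126*s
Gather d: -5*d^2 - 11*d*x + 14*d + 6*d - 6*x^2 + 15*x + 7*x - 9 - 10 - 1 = -5*d^2 + d*(20 - 11*x) - 6*x^2 + 22*x - 20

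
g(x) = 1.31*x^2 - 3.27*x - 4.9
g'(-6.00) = -18.99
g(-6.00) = 61.88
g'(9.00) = 20.31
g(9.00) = 71.78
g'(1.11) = -0.36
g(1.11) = -6.92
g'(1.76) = 1.34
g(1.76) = -6.60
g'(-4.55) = -15.19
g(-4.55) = 37.10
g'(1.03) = -0.57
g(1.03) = -6.88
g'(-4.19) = -14.25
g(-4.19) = 31.80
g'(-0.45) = -4.45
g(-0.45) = -3.16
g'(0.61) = -1.67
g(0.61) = -6.41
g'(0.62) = -1.65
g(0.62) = -6.42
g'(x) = 2.62*x - 3.27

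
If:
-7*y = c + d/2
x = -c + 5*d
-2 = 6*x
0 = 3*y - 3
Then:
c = -19/3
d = -4/3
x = -1/3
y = 1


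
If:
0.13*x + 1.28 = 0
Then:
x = -9.85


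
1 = 1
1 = 1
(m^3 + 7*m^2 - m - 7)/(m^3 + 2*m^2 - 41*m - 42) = (m - 1)/(m - 6)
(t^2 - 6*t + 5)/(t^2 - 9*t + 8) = (t - 5)/(t - 8)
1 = 1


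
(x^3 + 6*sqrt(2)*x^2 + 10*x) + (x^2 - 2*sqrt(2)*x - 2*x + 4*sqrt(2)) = x^3 + x^2 + 6*sqrt(2)*x^2 - 2*sqrt(2)*x + 8*x + 4*sqrt(2)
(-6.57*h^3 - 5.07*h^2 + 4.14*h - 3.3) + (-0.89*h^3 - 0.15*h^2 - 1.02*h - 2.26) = -7.46*h^3 - 5.22*h^2 + 3.12*h - 5.56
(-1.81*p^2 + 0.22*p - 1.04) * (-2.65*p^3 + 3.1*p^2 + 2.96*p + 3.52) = 4.7965*p^5 - 6.194*p^4 - 1.9196*p^3 - 8.944*p^2 - 2.304*p - 3.6608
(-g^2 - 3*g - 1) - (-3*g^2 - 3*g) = 2*g^2 - 1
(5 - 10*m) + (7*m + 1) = 6 - 3*m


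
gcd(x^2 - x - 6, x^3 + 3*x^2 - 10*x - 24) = x^2 - x - 6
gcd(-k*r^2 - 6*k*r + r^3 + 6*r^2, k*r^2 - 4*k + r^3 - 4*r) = 1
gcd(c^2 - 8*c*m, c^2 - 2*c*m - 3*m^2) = 1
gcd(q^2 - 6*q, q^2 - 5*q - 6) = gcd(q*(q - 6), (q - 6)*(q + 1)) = q - 6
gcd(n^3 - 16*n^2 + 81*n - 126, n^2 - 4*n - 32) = 1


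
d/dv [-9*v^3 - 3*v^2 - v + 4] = -27*v^2 - 6*v - 1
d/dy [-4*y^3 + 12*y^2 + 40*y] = -12*y^2 + 24*y + 40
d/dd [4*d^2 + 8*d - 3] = 8*d + 8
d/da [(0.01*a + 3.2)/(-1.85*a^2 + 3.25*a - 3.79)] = (0.0185*a^2 + 11.84*a - 10.4379)/(3.4225*a^4 - 12.025*a^3 + 24.5855*a^2 - 24.635*a + 14.3641)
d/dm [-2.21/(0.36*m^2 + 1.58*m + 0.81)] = (1.5912*m + 3.4918)/(0.36*m^2 + 1.58*m + 0.81)^2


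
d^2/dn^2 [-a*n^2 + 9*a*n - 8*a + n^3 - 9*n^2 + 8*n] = -2*a + 6*n - 18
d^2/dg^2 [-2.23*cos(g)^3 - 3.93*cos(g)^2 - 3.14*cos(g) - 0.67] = 4.8125*cos(g) + 7.86*cos(2*g) + 5.0175*cos(3*g)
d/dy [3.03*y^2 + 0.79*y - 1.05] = 6.06*y + 0.79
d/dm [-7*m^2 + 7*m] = 7 - 14*m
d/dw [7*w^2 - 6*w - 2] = 14*w - 6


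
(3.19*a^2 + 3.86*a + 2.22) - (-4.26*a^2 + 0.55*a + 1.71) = 7.45*a^2 + 3.31*a + 0.51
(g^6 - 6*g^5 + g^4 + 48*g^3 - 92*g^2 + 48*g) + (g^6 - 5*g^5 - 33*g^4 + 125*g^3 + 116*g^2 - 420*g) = 2*g^6 - 11*g^5 - 32*g^4 + 173*g^3 + 24*g^2 - 372*g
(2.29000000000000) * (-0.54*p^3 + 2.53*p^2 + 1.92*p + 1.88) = -1.2366*p^3 + 5.7937*p^2 + 4.3968*p + 4.3052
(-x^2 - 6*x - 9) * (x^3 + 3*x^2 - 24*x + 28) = -x^5 - 9*x^4 - 3*x^3 + 89*x^2 + 48*x - 252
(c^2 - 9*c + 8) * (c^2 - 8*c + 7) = c^4 - 17*c^3 + 87*c^2 - 127*c + 56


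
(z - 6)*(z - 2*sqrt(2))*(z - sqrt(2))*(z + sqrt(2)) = z^4 - 6*z^3 - 2*sqrt(2)*z^3 - 2*z^2 + 12*sqrt(2)*z^2 + 4*sqrt(2)*z + 12*z - 24*sqrt(2)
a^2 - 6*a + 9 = (a - 3)^2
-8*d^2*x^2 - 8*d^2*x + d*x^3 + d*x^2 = x*(-8*d + x)*(d*x + d)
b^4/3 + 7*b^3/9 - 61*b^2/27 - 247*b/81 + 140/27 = (b/3 + 1)*(b - 5/3)*(b - 4/3)*(b + 7/3)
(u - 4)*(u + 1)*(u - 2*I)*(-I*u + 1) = -I*u^4 - u^3 + 3*I*u^3 + 3*u^2 + 2*I*u^2 + 4*u + 6*I*u + 8*I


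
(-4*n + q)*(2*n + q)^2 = -16*n^3 - 12*n^2*q + q^3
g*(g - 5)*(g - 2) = g^3 - 7*g^2 + 10*g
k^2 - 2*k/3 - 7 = (k - 3)*(k + 7/3)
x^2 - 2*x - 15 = (x - 5)*(x + 3)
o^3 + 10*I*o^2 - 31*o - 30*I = (o + 2*I)*(o + 3*I)*(o + 5*I)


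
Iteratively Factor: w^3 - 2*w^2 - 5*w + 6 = (w - 3)*(w^2 + w - 2) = (w - 3)*(w + 2)*(w - 1)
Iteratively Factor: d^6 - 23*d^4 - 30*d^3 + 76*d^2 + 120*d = (d - 2)*(d^5 + 2*d^4 - 19*d^3 - 68*d^2 - 60*d) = (d - 2)*(d + 3)*(d^4 - d^3 - 16*d^2 - 20*d) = (d - 5)*(d - 2)*(d + 3)*(d^3 + 4*d^2 + 4*d) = (d - 5)*(d - 2)*(d + 2)*(d + 3)*(d^2 + 2*d) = d*(d - 5)*(d - 2)*(d + 2)*(d + 3)*(d + 2)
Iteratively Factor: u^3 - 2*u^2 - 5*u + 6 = (u - 3)*(u^2 + u - 2) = (u - 3)*(u - 1)*(u + 2)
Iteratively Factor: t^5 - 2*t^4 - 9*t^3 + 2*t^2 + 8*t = (t - 4)*(t^4 + 2*t^3 - t^2 - 2*t) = (t - 4)*(t + 2)*(t^3 - t) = (t - 4)*(t - 1)*(t + 2)*(t^2 + t) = t*(t - 4)*(t - 1)*(t + 2)*(t + 1)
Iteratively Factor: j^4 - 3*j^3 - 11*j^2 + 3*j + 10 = (j - 1)*(j^3 - 2*j^2 - 13*j - 10) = (j - 1)*(j + 1)*(j^2 - 3*j - 10) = (j - 1)*(j + 1)*(j + 2)*(j - 5)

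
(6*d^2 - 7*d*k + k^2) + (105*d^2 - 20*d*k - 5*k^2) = 111*d^2 - 27*d*k - 4*k^2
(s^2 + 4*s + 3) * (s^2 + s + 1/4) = s^4 + 5*s^3 + 29*s^2/4 + 4*s + 3/4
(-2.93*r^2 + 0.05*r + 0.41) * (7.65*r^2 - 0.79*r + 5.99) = -22.4145*r^4 + 2.6972*r^3 - 14.4537*r^2 - 0.0244*r + 2.4559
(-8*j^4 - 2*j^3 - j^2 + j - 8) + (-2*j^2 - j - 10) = -8*j^4 - 2*j^3 - 3*j^2 - 18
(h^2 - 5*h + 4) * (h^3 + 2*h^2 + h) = h^5 - 3*h^4 - 5*h^3 + 3*h^2 + 4*h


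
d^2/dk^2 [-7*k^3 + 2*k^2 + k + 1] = 4 - 42*k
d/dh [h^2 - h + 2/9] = 2*h - 1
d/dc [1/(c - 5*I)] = -1/(c - 5*I)^2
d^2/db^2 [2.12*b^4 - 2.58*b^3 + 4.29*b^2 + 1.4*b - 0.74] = 25.44*b^2 - 15.48*b + 8.58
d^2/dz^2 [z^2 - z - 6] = 2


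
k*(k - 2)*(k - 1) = k^3 - 3*k^2 + 2*k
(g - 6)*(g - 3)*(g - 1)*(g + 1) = g^4 - 9*g^3 + 17*g^2 + 9*g - 18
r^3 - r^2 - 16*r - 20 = (r - 5)*(r + 2)^2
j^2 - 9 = (j - 3)*(j + 3)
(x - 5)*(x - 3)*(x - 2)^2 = x^4 - 12*x^3 + 51*x^2 - 92*x + 60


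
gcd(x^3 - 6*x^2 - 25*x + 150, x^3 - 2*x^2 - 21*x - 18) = x - 6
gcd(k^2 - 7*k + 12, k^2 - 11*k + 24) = k - 3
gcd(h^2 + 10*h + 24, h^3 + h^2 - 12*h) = h + 4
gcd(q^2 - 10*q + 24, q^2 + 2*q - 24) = q - 4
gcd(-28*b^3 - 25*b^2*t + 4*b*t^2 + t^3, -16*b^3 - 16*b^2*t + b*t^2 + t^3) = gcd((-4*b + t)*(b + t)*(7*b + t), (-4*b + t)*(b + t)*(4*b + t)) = -4*b^2 - 3*b*t + t^2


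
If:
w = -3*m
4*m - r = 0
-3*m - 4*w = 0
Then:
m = 0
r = 0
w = 0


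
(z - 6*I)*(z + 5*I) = z^2 - I*z + 30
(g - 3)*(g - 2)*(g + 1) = g^3 - 4*g^2 + g + 6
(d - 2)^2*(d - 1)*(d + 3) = d^4 - 2*d^3 - 7*d^2 + 20*d - 12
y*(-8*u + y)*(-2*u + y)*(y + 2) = 16*u^2*y^2 + 32*u^2*y - 10*u*y^3 - 20*u*y^2 + y^4 + 2*y^3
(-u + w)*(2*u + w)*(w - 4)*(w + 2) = -2*u^2*w^2 + 4*u^2*w + 16*u^2 + u*w^3 - 2*u*w^2 - 8*u*w + w^4 - 2*w^3 - 8*w^2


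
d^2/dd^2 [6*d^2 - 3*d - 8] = 12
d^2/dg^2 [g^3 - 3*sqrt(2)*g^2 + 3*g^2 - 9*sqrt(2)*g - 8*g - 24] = 6*g - 6*sqrt(2) + 6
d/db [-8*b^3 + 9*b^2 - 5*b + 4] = -24*b^2 + 18*b - 5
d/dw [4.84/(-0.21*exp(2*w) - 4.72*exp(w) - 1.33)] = (2.0328*exp(w) + 22.8448)*exp(w)/(0.21*exp(2*w) + 4.72*exp(w) + 1.33)^2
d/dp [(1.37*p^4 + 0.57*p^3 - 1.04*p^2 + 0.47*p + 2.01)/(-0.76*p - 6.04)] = (-3.1236*p^4 - 33.9656*p^3 - 9.538*p^2 + 12.5632*p - 1.3112)/(0.5776*p^2 + 9.1808*p + 36.4816)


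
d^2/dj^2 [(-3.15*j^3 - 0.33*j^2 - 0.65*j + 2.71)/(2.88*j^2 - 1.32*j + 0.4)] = (-2.8421709430404e-14*j^5 + 1.4210854715202e-14*j^4 - 17.011296*j^3 + 147.127104*j^2 - 60.345216*j + 2.407968)/(23.887872*j^6 - 32.845824*j^5 + 25.007616*j^4 - 11.423808*j^3 + 3.47328*j^2 - 0.6336*j + 0.064)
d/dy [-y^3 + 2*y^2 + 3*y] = -3*y^2 + 4*y + 3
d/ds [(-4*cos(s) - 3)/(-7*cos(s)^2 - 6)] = 2*(14*cos(s)^2 + 21*cos(s) - 12)*sin(s)/(7*sin(s)^2 - 13)^2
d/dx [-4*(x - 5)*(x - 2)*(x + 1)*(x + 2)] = -16*x^3 + 48*x^2 + 72*x - 64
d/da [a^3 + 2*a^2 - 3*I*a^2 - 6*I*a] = 3*a^2 + a*(4 - 6*I) - 6*I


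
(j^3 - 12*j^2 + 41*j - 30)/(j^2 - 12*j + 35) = (j^2 - 7*j + 6)/(j - 7)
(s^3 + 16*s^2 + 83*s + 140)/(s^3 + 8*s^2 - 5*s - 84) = (s + 5)/(s - 3)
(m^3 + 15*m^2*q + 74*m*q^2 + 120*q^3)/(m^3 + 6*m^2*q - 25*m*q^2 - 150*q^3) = (-m - 4*q)/(-m + 5*q)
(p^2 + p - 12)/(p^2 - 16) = (p - 3)/(p - 4)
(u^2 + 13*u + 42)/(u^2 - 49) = (u + 6)/(u - 7)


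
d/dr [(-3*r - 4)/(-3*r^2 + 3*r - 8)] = 3*(-3*r^2 - 8*r + 12)/(9*r^4 - 18*r^3 + 57*r^2 - 48*r + 64)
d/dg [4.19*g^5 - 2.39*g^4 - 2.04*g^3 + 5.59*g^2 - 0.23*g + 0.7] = 20.95*g^4 - 9.56*g^3 - 6.12*g^2 + 11.18*g - 0.23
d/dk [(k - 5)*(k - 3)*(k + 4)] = 3*k^2 - 8*k - 17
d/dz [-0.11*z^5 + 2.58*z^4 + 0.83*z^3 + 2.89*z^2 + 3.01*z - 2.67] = -0.55*z^4 + 10.32*z^3 + 2.49*z^2 + 5.78*z + 3.01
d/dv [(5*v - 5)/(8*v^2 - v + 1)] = 40*v*(2 - v)/(64*v^4 - 16*v^3 + 17*v^2 - 2*v + 1)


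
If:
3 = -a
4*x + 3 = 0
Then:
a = -3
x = -3/4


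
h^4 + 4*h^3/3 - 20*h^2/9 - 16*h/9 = h*(h - 4/3)*(h + 2/3)*(h + 2)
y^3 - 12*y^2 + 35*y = y*(y - 7)*(y - 5)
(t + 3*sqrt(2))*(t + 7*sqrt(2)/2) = t^2 + 13*sqrt(2)*t/2 + 21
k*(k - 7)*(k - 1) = k^3 - 8*k^2 + 7*k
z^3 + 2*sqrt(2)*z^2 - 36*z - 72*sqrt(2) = (z - 6)*(z + 6)*(z + 2*sqrt(2))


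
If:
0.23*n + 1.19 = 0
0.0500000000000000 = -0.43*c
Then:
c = -0.12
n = -5.17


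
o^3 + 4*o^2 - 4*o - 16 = (o - 2)*(o + 2)*(o + 4)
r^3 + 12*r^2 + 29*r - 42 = (r - 1)*(r + 6)*(r + 7)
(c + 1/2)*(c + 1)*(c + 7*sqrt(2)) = c^3 + 3*c^2/2 + 7*sqrt(2)*c^2 + c/2 + 21*sqrt(2)*c/2 + 7*sqrt(2)/2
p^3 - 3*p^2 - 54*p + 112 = (p - 8)*(p - 2)*(p + 7)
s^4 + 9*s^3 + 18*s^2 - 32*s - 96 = (s - 2)*(s + 3)*(s + 4)^2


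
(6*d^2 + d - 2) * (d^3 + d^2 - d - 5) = 6*d^5 + 7*d^4 - 7*d^3 - 33*d^2 - 3*d + 10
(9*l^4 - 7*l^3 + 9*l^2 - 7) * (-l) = -9*l^5 + 7*l^4 - 9*l^3 + 7*l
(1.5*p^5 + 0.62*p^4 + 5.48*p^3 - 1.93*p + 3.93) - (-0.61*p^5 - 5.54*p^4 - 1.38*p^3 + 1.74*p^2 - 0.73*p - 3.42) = 2.11*p^5 + 6.16*p^4 + 6.86*p^3 - 1.74*p^2 - 1.2*p + 7.35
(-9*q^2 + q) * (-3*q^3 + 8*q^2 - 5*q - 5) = 27*q^5 - 75*q^4 + 53*q^3 + 40*q^2 - 5*q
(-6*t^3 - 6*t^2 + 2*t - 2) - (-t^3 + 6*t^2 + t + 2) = -5*t^3 - 12*t^2 + t - 4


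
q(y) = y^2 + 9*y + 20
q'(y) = 2*y + 9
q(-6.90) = 5.51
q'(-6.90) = -4.80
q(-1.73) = 7.42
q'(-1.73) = 5.54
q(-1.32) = 9.86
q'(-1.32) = 6.36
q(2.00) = 42.00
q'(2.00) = 13.00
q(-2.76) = 2.78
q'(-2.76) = 3.48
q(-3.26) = 1.29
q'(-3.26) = 2.48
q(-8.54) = 16.07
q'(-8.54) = -8.08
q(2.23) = 45.04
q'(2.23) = 13.46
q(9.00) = 182.00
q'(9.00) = 27.00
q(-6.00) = 2.00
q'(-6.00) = -3.00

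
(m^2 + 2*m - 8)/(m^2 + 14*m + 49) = (m^2 + 2*m - 8)/(m^2 + 14*m + 49)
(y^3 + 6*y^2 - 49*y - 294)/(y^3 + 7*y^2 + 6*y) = (y^2 - 49)/(y*(y + 1))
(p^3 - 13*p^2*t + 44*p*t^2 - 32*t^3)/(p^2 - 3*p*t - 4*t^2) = (p^2 - 9*p*t + 8*t^2)/(p + t)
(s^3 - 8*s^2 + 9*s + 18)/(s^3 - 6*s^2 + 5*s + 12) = (s - 6)/(s - 4)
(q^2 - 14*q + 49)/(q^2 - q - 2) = (-q^2 + 14*q - 49)/(-q^2 + q + 2)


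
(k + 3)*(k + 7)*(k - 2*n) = k^3 - 2*k^2*n + 10*k^2 - 20*k*n + 21*k - 42*n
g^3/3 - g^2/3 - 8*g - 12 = (g/3 + 1)*(g - 6)*(g + 2)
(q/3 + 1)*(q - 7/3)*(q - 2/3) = q^3/3 - 67*q/27 + 14/9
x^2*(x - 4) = x^3 - 4*x^2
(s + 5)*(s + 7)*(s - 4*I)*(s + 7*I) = s^4 + 12*s^3 + 3*I*s^3 + 63*s^2 + 36*I*s^2 + 336*s + 105*I*s + 980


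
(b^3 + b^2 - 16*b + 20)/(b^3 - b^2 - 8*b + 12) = (b + 5)/(b + 3)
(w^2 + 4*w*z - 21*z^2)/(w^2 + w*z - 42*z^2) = (-w + 3*z)/(-w + 6*z)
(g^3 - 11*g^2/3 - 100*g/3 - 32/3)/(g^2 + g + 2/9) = 3*(g^2 - 4*g - 32)/(3*g + 2)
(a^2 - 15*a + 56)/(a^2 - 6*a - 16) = (a - 7)/(a + 2)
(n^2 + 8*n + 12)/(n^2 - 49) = (n^2 + 8*n + 12)/(n^2 - 49)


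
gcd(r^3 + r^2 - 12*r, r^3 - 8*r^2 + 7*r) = r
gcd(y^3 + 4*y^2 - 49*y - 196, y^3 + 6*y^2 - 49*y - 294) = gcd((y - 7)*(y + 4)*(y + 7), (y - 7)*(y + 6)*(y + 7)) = y^2 - 49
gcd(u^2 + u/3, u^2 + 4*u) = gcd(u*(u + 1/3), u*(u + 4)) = u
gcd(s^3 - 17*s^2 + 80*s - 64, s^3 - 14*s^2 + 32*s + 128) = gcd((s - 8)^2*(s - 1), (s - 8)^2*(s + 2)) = s^2 - 16*s + 64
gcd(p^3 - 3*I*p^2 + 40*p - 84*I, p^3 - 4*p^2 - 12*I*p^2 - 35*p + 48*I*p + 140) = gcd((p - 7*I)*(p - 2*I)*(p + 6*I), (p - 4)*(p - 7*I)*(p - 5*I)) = p - 7*I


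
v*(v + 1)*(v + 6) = v^3 + 7*v^2 + 6*v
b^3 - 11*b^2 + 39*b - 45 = (b - 5)*(b - 3)^2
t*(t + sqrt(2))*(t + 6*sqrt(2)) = t^3 + 7*sqrt(2)*t^2 + 12*t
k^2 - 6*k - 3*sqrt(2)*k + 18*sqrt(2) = (k - 6)*(k - 3*sqrt(2))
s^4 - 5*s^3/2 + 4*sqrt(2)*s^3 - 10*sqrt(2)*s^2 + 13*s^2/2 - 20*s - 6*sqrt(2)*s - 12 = (s - 3)*(s + 1/2)*(s + 2*sqrt(2))^2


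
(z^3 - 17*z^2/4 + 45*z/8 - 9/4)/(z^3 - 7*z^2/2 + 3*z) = (z - 3/4)/z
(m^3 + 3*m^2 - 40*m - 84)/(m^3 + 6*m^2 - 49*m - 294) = (m^2 - 4*m - 12)/(m^2 - m - 42)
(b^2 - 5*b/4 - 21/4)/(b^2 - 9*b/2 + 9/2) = (4*b + 7)/(2*(2*b - 3))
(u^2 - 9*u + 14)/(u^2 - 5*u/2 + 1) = 2*(u - 7)/(2*u - 1)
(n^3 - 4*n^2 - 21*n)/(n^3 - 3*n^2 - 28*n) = (n + 3)/(n + 4)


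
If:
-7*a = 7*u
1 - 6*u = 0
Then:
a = -1/6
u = 1/6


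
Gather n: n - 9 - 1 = n - 10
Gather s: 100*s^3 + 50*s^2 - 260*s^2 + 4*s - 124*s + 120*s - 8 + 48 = 100*s^3 - 210*s^2 + 40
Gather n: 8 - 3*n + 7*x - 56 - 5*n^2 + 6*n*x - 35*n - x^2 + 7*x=-5*n^2 + n*(6*x - 38) - x^2 + 14*x - 48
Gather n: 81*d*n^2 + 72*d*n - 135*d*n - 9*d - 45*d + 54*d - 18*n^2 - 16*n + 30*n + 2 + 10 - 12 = n^2*(81*d - 18) + n*(14 - 63*d)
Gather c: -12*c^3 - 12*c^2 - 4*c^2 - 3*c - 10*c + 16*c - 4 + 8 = -12*c^3 - 16*c^2 + 3*c + 4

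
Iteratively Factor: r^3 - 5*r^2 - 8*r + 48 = (r - 4)*(r^2 - r - 12) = (r - 4)*(r + 3)*(r - 4)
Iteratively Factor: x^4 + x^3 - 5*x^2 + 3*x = (x)*(x^3 + x^2 - 5*x + 3) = x*(x - 1)*(x^2 + 2*x - 3) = x*(x - 1)*(x + 3)*(x - 1)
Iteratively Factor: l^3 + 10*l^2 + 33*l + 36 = (l + 3)*(l^2 + 7*l + 12) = (l + 3)*(l + 4)*(l + 3)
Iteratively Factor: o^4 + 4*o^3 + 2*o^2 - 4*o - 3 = (o + 3)*(o^3 + o^2 - o - 1) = (o + 1)*(o + 3)*(o^2 - 1) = (o - 1)*(o + 1)*(o + 3)*(o + 1)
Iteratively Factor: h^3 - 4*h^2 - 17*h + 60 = (h - 5)*(h^2 + h - 12) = (h - 5)*(h + 4)*(h - 3)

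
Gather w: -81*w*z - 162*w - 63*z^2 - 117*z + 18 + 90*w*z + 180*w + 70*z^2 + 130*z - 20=w*(9*z + 18) + 7*z^2 + 13*z - 2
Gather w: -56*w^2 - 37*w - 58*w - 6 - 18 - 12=-56*w^2 - 95*w - 36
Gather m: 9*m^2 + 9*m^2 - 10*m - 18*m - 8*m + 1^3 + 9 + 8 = 18*m^2 - 36*m + 18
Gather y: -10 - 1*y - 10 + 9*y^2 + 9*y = 9*y^2 + 8*y - 20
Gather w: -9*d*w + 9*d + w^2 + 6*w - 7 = 9*d + w^2 + w*(6 - 9*d) - 7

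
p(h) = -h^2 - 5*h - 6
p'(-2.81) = 0.62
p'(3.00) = -11.00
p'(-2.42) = -0.16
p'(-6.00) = 7.00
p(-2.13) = 0.11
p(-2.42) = 0.24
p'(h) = -2*h - 5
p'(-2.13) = -0.74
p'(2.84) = -10.68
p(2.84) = -28.27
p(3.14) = -31.56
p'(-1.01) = -2.98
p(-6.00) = -12.00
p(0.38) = -8.04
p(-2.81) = 0.15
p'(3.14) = -11.28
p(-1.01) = -1.97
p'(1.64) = -8.28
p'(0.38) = -5.76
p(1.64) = -16.89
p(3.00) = -30.00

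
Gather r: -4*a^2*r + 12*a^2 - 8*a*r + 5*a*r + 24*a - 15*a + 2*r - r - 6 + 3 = 12*a^2 + 9*a + r*(-4*a^2 - 3*a + 1) - 3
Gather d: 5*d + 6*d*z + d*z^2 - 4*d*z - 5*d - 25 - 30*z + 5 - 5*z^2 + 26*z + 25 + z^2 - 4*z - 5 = d*(z^2 + 2*z) - 4*z^2 - 8*z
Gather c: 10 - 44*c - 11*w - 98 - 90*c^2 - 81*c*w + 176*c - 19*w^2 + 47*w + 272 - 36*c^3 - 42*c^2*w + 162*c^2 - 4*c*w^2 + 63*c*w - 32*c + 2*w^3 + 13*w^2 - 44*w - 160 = -36*c^3 + c^2*(72 - 42*w) + c*(-4*w^2 - 18*w + 100) + 2*w^3 - 6*w^2 - 8*w + 24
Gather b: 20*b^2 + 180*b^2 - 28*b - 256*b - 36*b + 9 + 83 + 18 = 200*b^2 - 320*b + 110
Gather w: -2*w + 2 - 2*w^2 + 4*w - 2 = -2*w^2 + 2*w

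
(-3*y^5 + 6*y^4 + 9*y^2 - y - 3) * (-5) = 15*y^5 - 30*y^4 - 45*y^2 + 5*y + 15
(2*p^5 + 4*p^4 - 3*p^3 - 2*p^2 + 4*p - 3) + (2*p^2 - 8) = 2*p^5 + 4*p^4 - 3*p^3 + 4*p - 11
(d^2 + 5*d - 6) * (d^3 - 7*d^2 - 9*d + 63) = d^5 - 2*d^4 - 50*d^3 + 60*d^2 + 369*d - 378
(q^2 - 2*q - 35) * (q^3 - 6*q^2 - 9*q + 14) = q^5 - 8*q^4 - 32*q^3 + 242*q^2 + 287*q - 490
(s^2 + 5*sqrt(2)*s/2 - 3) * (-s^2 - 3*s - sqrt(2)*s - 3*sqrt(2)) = -s^4 - 7*sqrt(2)*s^3/2 - 3*s^3 - 21*sqrt(2)*s^2/2 - 2*s^2 - 6*s + 3*sqrt(2)*s + 9*sqrt(2)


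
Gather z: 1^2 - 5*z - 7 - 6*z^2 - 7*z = -6*z^2 - 12*z - 6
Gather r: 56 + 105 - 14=147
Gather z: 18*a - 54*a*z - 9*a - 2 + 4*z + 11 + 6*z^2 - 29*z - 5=9*a + 6*z^2 + z*(-54*a - 25) + 4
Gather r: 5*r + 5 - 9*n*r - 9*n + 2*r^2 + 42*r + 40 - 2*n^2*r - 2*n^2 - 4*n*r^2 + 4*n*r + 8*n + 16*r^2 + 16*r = -2*n^2 - n + r^2*(18 - 4*n) + r*(-2*n^2 - 5*n + 63) + 45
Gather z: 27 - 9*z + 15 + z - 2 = 40 - 8*z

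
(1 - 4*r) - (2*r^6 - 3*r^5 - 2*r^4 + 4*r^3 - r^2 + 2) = -2*r^6 + 3*r^5 + 2*r^4 - 4*r^3 + r^2 - 4*r - 1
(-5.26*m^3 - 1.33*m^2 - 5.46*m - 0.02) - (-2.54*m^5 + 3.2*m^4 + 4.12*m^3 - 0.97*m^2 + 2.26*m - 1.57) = 2.54*m^5 - 3.2*m^4 - 9.38*m^3 - 0.36*m^2 - 7.72*m + 1.55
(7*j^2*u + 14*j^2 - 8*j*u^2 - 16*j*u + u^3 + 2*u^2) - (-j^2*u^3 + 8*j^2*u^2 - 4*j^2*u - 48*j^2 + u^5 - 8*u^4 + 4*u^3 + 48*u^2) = j^2*u^3 - 8*j^2*u^2 + 11*j^2*u + 62*j^2 - 8*j*u^2 - 16*j*u - u^5 + 8*u^4 - 3*u^3 - 46*u^2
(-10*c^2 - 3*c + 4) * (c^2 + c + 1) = -10*c^4 - 13*c^3 - 9*c^2 + c + 4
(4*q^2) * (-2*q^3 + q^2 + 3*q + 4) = -8*q^5 + 4*q^4 + 12*q^3 + 16*q^2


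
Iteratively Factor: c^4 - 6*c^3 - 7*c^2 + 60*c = (c - 5)*(c^3 - c^2 - 12*c) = (c - 5)*(c + 3)*(c^2 - 4*c) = c*(c - 5)*(c + 3)*(c - 4)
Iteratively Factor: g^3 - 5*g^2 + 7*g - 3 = (g - 1)*(g^2 - 4*g + 3) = (g - 3)*(g - 1)*(g - 1)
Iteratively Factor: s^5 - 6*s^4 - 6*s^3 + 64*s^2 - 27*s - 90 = (s - 2)*(s^4 - 4*s^3 - 14*s^2 + 36*s + 45) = (s - 3)*(s - 2)*(s^3 - s^2 - 17*s - 15) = (s - 3)*(s - 2)*(s + 3)*(s^2 - 4*s - 5) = (s - 5)*(s - 3)*(s - 2)*(s + 3)*(s + 1)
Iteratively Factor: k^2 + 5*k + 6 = (k + 3)*(k + 2)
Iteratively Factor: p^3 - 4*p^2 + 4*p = (p - 2)*(p^2 - 2*p) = p*(p - 2)*(p - 2)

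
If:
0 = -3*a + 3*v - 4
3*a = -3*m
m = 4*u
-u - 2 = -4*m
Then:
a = -8/15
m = 8/15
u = 2/15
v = 4/5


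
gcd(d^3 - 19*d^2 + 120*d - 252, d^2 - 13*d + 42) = d^2 - 13*d + 42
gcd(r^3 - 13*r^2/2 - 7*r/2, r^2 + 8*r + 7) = 1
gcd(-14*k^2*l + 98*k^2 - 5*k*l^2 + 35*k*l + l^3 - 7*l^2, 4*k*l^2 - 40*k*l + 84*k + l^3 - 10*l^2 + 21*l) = l - 7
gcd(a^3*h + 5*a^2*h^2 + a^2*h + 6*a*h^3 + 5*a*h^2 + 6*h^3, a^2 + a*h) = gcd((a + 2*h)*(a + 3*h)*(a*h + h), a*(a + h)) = 1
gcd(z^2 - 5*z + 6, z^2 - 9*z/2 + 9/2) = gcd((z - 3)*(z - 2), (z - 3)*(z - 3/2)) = z - 3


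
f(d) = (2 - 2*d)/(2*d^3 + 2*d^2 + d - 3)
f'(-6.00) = -0.01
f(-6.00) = -0.04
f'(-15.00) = 0.00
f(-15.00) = -0.00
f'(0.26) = 0.23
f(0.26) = -0.58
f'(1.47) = 0.00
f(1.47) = -0.10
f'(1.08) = -0.45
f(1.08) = -0.05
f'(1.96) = 0.04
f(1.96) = -0.09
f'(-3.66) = -0.08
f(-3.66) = -0.12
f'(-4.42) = -0.04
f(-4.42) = -0.08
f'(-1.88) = -0.51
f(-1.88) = -0.52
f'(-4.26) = -0.05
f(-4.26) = -0.08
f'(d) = (2 - 2*d)*(-6*d^2 - 4*d - 1)/(2*d^3 + 2*d^2 + d - 3)^2 - 2/(2*d^3 + 2*d^2 + d - 3)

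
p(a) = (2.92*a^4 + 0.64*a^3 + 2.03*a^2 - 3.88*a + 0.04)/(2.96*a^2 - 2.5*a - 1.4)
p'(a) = (2.5 - 5.92*a)*(2.92*a^4 + 0.64*a^3 + 2.03*a^2 - 3.88*a + 0.04)/(2.96*a^2 - 2.5*a - 1.4)^2 + (11.68*a^3 + 1.92*a^2 + 4.06*a - 3.88)/(2.96*a^2 - 2.5*a - 1.4) = (17.2864*a^5 - 20.0056*a^4 - 19.552*a^3 + 3.7218*a^2 - 5.9208*a + 5.532)/(8.7616*a^4 - 14.8*a^3 - 2.038*a^2 + 7.0*a + 1.96)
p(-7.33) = 47.25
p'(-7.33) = -13.42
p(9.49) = 100.96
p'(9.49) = 19.76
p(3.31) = 16.84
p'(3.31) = 7.31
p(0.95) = -1.01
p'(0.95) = -13.48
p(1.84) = 9.26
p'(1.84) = 1.28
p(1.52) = 10.17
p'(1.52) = -11.19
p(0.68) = 0.48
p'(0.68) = -1.56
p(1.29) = 26.18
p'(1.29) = -348.65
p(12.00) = 156.77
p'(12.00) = 24.72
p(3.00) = 14.68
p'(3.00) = 6.59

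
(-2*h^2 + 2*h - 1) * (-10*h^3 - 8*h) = 20*h^5 - 20*h^4 + 26*h^3 - 16*h^2 + 8*h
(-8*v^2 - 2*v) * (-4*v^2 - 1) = 32*v^4 + 8*v^3 + 8*v^2 + 2*v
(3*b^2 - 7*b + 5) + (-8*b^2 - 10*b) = -5*b^2 - 17*b + 5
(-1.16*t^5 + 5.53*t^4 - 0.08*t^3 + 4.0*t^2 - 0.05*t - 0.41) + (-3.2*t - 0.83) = -1.16*t^5 + 5.53*t^4 - 0.08*t^3 + 4.0*t^2 - 3.25*t - 1.24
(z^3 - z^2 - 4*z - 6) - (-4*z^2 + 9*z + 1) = z^3 + 3*z^2 - 13*z - 7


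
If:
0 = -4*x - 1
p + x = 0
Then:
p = 1/4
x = -1/4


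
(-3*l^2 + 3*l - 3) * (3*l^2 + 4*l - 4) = -9*l^4 - 3*l^3 + 15*l^2 - 24*l + 12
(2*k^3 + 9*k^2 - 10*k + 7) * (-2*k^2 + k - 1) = -4*k^5 - 16*k^4 + 27*k^3 - 33*k^2 + 17*k - 7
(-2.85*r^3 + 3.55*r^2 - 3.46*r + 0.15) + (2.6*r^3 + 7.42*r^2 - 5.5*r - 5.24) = -0.25*r^3 + 10.97*r^2 - 8.96*r - 5.09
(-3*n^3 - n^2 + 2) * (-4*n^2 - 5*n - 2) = 12*n^5 + 19*n^4 + 11*n^3 - 6*n^2 - 10*n - 4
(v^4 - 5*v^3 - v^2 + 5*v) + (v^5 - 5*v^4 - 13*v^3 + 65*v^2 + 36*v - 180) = v^5 - 4*v^4 - 18*v^3 + 64*v^2 + 41*v - 180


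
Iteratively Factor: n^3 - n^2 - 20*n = (n + 4)*(n^2 - 5*n) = (n - 5)*(n + 4)*(n)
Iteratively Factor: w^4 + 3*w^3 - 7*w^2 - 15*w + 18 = (w - 2)*(w^3 + 5*w^2 + 3*w - 9) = (w - 2)*(w - 1)*(w^2 + 6*w + 9) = (w - 2)*(w - 1)*(w + 3)*(w + 3)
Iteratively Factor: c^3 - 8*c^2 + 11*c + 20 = (c - 5)*(c^2 - 3*c - 4) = (c - 5)*(c + 1)*(c - 4)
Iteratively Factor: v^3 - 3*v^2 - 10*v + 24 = (v - 2)*(v^2 - v - 12) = (v - 2)*(v + 3)*(v - 4)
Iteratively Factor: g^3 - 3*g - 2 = (g + 1)*(g^2 - g - 2) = (g - 2)*(g + 1)*(g + 1)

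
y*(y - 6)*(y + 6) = y^3 - 36*y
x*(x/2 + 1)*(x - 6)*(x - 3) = x^4/2 - 7*x^3/2 + 18*x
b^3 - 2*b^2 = b^2*(b - 2)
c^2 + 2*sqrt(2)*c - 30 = (c - 3*sqrt(2))*(c + 5*sqrt(2))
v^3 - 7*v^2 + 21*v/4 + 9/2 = (v - 6)*(v - 3/2)*(v + 1/2)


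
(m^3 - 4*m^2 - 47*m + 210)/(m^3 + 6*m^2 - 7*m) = (m^2 - 11*m + 30)/(m*(m - 1))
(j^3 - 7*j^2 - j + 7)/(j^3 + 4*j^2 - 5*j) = (j^2 - 6*j - 7)/(j*(j + 5))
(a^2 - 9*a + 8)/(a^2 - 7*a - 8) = (a - 1)/(a + 1)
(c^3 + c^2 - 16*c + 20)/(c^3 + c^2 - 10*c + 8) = (c^2 + 3*c - 10)/(c^2 + 3*c - 4)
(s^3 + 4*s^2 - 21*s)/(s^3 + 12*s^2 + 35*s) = (s - 3)/(s + 5)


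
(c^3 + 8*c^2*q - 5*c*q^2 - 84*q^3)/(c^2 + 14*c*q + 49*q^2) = (c^2 + c*q - 12*q^2)/(c + 7*q)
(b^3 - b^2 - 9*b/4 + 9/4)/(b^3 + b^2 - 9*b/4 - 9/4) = (b - 1)/(b + 1)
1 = 1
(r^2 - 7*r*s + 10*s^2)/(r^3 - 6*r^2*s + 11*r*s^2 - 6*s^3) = (r - 5*s)/(r^2 - 4*r*s + 3*s^2)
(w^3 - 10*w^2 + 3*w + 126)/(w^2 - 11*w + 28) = (w^2 - 3*w - 18)/(w - 4)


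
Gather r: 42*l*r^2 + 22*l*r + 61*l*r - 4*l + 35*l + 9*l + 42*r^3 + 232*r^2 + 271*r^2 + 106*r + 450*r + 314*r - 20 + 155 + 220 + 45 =40*l + 42*r^3 + r^2*(42*l + 503) + r*(83*l + 870) + 400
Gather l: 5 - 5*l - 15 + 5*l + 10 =0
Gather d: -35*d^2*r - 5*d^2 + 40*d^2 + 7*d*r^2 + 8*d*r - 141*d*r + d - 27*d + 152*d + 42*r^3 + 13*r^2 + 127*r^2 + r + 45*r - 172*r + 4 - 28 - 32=d^2*(35 - 35*r) + d*(7*r^2 - 133*r + 126) + 42*r^3 + 140*r^2 - 126*r - 56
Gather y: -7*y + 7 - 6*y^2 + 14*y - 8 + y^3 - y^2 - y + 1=y^3 - 7*y^2 + 6*y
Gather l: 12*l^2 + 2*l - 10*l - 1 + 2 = 12*l^2 - 8*l + 1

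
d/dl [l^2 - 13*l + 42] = 2*l - 13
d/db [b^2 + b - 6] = 2*b + 1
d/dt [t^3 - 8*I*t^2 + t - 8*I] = 3*t^2 - 16*I*t + 1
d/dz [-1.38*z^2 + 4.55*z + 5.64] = 4.55 - 2.76*z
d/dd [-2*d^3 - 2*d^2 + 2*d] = -6*d^2 - 4*d + 2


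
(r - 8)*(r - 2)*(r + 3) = r^3 - 7*r^2 - 14*r + 48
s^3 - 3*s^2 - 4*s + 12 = (s - 3)*(s - 2)*(s + 2)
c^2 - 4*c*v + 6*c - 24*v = (c + 6)*(c - 4*v)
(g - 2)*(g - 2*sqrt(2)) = g^2 - 2*sqrt(2)*g - 2*g + 4*sqrt(2)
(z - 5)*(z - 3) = z^2 - 8*z + 15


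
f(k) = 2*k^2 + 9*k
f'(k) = 4*k + 9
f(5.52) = 110.62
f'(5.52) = 31.08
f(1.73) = 21.56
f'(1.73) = 15.92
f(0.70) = 7.28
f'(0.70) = 11.80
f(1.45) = 17.26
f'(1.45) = 14.80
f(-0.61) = -4.75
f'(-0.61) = 6.56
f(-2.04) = -10.04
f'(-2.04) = 0.84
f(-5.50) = 11.00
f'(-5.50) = -13.00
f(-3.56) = -6.69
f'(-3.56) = -5.24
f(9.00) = 243.00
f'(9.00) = 45.00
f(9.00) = 243.00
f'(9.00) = 45.00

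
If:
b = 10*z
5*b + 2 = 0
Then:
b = -2/5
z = -1/25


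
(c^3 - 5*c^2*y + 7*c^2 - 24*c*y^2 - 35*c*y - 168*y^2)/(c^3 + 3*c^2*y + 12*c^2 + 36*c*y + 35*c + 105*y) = (c - 8*y)/(c + 5)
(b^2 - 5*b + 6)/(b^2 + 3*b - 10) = (b - 3)/(b + 5)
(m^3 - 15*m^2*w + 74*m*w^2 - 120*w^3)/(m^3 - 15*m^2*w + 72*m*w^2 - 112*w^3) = (m^2 - 11*m*w + 30*w^2)/(m^2 - 11*m*w + 28*w^2)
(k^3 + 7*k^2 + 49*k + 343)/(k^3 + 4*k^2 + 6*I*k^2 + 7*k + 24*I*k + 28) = (k^2 + 7*k*(1 - I) - 49*I)/(k^2 + k*(4 - I) - 4*I)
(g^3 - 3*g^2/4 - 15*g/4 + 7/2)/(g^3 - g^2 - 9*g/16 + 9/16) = 4*(4*g^2 + g - 14)/(16*g^2 - 9)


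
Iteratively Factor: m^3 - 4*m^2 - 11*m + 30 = (m - 2)*(m^2 - 2*m - 15) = (m - 5)*(m - 2)*(m + 3)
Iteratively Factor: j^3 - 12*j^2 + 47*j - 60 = (j - 3)*(j^2 - 9*j + 20) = (j - 5)*(j - 3)*(j - 4)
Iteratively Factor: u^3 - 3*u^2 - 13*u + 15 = (u - 1)*(u^2 - 2*u - 15) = (u - 5)*(u - 1)*(u + 3)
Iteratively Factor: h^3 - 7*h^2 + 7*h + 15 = (h - 5)*(h^2 - 2*h - 3) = (h - 5)*(h + 1)*(h - 3)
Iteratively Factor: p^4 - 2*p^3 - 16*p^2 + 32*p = (p)*(p^3 - 2*p^2 - 16*p + 32) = p*(p + 4)*(p^2 - 6*p + 8) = p*(p - 4)*(p + 4)*(p - 2)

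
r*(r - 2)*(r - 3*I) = r^3 - 2*r^2 - 3*I*r^2 + 6*I*r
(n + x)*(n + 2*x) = n^2 + 3*n*x + 2*x^2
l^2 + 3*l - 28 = (l - 4)*(l + 7)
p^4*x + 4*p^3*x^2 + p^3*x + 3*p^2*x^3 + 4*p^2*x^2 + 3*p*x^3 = p*(p + x)*(p + 3*x)*(p*x + x)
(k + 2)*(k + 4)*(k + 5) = k^3 + 11*k^2 + 38*k + 40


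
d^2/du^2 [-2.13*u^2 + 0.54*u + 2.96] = -4.26000000000000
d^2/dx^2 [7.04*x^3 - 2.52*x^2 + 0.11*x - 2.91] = 42.24*x - 5.04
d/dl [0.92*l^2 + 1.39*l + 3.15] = 1.84*l + 1.39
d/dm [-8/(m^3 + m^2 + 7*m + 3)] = 8*(3*m^2 + 2*m + 7)/(m^3 + m^2 + 7*m + 3)^2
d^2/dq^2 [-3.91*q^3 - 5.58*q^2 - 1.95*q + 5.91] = -23.46*q - 11.16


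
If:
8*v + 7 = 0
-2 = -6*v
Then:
No Solution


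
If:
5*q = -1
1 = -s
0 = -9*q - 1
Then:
No Solution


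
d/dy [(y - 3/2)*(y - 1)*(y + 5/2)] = 3*y^2 - 19/4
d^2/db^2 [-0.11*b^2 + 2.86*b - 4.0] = -0.220000000000000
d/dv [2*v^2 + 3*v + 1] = 4*v + 3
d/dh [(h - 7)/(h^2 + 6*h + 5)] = (h^2 + 6*h - 2*(h - 7)*(h + 3) + 5)/(h^2 + 6*h + 5)^2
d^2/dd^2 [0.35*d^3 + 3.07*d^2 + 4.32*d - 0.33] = 2.1*d + 6.14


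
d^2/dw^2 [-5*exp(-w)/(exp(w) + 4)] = -5/(exp(2*w) + 4*exp(w)) - 15*exp(w)/(exp(w) + 4)^3 - 20/(exp(w) + 4)^3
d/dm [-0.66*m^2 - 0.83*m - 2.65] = -1.32*m - 0.83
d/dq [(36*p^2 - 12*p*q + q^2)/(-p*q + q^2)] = p*(36*p^2 - 72*p*q + 11*q^2)/(q^2*(p^2 - 2*p*q + q^2))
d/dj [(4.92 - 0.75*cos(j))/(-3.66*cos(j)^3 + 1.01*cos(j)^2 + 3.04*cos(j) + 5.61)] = (5.49*cos(j)^3 - 54.7791*cos(j)^2 + 9.9384*cos(j) + 19.1643)*sin(j)/(13.3956*cos(j)^6 - 7.3932*cos(j)^5 - 21.2327*cos(j)^4 - 34.9244*cos(j)^3 + 20.5738*cos(j)^2 + 34.1088*cos(j) + 31.4721)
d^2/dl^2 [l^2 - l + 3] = 2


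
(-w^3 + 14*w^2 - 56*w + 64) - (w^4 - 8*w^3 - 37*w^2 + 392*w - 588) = -w^4 + 7*w^3 + 51*w^2 - 448*w + 652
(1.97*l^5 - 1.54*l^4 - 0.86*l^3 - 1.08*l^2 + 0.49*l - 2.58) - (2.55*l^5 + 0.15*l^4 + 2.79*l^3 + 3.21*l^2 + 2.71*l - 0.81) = -0.58*l^5 - 1.69*l^4 - 3.65*l^3 - 4.29*l^2 - 2.22*l - 1.77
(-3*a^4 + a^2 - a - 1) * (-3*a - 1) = 9*a^5 + 3*a^4 - 3*a^3 + 2*a^2 + 4*a + 1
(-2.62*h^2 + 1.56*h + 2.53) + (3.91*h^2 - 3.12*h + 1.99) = 1.29*h^2 - 1.56*h + 4.52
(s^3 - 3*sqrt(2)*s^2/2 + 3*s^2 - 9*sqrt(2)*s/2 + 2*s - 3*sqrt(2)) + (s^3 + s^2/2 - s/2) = 2*s^3 - 3*sqrt(2)*s^2/2 + 7*s^2/2 - 9*sqrt(2)*s/2 + 3*s/2 - 3*sqrt(2)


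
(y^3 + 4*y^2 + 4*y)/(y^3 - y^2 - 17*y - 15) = y*(y^2 + 4*y + 4)/(y^3 - y^2 - 17*y - 15)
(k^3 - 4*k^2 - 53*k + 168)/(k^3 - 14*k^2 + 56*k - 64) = (k^2 + 4*k - 21)/(k^2 - 6*k + 8)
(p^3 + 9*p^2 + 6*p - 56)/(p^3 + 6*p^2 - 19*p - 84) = (p^2 + 2*p - 8)/(p^2 - p - 12)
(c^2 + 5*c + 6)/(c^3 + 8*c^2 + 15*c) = (c + 2)/(c*(c + 5))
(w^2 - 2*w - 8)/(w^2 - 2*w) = (w^2 - 2*w - 8)/(w*(w - 2))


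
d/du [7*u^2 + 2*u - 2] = 14*u + 2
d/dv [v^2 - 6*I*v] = 2*v - 6*I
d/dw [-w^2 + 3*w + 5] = 3 - 2*w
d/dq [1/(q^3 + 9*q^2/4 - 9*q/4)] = 12*(-4*q^2 - 6*q + 3)/(q^2*(4*q^2 + 9*q - 9)^2)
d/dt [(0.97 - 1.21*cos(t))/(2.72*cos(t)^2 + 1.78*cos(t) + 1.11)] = (-3.2912*cos(t)^2 + 5.2768*cos(t) + 3.0697)*sin(t)/(7.3984*cos(t)^4 + 9.6832*cos(t)^3 + 9.2068*cos(t)^2 + 3.9516*cos(t) + 1.2321)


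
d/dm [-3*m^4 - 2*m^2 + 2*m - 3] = -12*m^3 - 4*m + 2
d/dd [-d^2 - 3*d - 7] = -2*d - 3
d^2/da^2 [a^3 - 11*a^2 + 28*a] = 6*a - 22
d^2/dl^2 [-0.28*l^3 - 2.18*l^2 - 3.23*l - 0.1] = -1.68*l - 4.36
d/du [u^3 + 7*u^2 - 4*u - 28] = 3*u^2 + 14*u - 4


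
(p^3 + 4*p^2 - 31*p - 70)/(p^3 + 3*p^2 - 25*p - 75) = (p^2 + 9*p + 14)/(p^2 + 8*p + 15)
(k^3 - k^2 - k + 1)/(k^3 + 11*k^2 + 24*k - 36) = (k^2 - 1)/(k^2 + 12*k + 36)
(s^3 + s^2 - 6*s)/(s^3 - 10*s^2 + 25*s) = (s^2 + s - 6)/(s^2 - 10*s + 25)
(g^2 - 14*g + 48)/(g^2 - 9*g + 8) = (g - 6)/(g - 1)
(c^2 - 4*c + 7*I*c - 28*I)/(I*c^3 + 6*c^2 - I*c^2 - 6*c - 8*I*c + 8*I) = (-I*c^2 + c*(7 + 4*I) - 28)/(c^3 + c^2*(-1 - 6*I) + c*(-8 + 6*I) + 8)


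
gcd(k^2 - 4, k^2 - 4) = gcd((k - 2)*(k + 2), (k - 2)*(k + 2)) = k^2 - 4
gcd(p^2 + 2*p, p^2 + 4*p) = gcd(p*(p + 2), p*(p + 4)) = p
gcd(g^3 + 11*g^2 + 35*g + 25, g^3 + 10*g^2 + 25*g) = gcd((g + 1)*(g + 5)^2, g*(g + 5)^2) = g^2 + 10*g + 25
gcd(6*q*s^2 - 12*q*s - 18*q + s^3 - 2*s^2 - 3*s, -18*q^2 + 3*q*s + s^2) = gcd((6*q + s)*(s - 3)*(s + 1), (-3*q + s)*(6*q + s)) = 6*q + s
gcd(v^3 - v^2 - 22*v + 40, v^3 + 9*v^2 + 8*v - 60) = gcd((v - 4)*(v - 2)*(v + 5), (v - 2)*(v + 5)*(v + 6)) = v^2 + 3*v - 10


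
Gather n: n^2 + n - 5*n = n^2 - 4*n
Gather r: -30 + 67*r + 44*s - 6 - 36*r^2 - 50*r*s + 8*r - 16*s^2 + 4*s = -36*r^2 + r*(75 - 50*s) - 16*s^2 + 48*s - 36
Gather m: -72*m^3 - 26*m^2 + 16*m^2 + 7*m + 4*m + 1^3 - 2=-72*m^3 - 10*m^2 + 11*m - 1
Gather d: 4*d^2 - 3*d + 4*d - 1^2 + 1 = 4*d^2 + d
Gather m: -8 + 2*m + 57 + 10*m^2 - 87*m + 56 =10*m^2 - 85*m + 105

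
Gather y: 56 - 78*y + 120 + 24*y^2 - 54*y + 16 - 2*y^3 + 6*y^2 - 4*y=-2*y^3 + 30*y^2 - 136*y + 192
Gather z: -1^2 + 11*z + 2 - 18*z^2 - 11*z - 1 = -18*z^2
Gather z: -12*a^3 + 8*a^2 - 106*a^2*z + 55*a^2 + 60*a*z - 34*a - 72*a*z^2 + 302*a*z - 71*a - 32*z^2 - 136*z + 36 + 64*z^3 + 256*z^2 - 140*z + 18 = -12*a^3 + 63*a^2 - 105*a + 64*z^3 + z^2*(224 - 72*a) + z*(-106*a^2 + 362*a - 276) + 54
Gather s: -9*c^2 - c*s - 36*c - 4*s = -9*c^2 - 36*c + s*(-c - 4)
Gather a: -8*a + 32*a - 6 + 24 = 24*a + 18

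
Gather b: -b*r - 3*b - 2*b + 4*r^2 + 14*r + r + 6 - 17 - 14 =b*(-r - 5) + 4*r^2 + 15*r - 25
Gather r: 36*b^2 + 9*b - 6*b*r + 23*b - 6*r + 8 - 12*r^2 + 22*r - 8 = 36*b^2 + 32*b - 12*r^2 + r*(16 - 6*b)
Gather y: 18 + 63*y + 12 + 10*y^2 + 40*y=10*y^2 + 103*y + 30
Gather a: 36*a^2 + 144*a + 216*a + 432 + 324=36*a^2 + 360*a + 756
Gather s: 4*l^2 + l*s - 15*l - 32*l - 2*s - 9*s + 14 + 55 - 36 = 4*l^2 - 47*l + s*(l - 11) + 33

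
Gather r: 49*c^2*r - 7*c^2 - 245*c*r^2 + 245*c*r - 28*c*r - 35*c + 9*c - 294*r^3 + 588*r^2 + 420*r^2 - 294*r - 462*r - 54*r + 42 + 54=-7*c^2 - 26*c - 294*r^3 + r^2*(1008 - 245*c) + r*(49*c^2 + 217*c - 810) + 96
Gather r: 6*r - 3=6*r - 3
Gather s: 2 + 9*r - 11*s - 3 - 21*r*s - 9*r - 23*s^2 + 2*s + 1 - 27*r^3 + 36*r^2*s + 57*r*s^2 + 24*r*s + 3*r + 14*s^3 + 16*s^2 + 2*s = -27*r^3 + 3*r + 14*s^3 + s^2*(57*r - 7) + s*(36*r^2 + 3*r - 7)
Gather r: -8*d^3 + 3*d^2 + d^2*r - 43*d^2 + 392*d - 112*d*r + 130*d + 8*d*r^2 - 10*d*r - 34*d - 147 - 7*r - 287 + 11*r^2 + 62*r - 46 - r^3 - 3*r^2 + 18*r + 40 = -8*d^3 - 40*d^2 + 488*d - r^3 + r^2*(8*d + 8) + r*(d^2 - 122*d + 73) - 440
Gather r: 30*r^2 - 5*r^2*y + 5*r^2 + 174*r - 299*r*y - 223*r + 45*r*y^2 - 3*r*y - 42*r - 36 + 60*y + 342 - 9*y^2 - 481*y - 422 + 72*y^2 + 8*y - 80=r^2*(35 - 5*y) + r*(45*y^2 - 302*y - 91) + 63*y^2 - 413*y - 196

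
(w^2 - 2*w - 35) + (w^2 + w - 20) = 2*w^2 - w - 55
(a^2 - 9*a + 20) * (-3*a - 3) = -3*a^3 + 24*a^2 - 33*a - 60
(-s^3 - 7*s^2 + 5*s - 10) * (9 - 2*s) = 2*s^4 + 5*s^3 - 73*s^2 + 65*s - 90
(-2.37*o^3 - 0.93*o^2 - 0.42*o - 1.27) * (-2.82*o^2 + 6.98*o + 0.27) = 6.6834*o^5 - 13.92*o^4 - 5.9469*o^3 + 0.3987*o^2 - 8.978*o - 0.3429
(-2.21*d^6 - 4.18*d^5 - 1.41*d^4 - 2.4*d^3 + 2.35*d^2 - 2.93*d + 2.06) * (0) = 0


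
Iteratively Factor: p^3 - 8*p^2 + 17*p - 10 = (p - 1)*(p^2 - 7*p + 10) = (p - 5)*(p - 1)*(p - 2)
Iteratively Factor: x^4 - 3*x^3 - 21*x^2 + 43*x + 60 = (x - 3)*(x^3 - 21*x - 20) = (x - 5)*(x - 3)*(x^2 + 5*x + 4) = (x - 5)*(x - 3)*(x + 4)*(x + 1)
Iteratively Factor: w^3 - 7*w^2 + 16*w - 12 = (w - 2)*(w^2 - 5*w + 6) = (w - 3)*(w - 2)*(w - 2)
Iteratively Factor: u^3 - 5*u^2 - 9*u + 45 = (u + 3)*(u^2 - 8*u + 15) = (u - 5)*(u + 3)*(u - 3)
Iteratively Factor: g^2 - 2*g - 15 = (g + 3)*(g - 5)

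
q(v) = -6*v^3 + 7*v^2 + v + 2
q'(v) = -18*v^2 + 14*v + 1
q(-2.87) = 198.63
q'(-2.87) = -187.44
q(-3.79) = 425.40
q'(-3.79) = -310.61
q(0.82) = 4.22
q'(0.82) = 0.38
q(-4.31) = 608.10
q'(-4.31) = -393.71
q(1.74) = -6.67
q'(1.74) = -29.14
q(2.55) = -49.42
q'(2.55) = -80.34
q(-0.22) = 2.18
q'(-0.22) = -2.95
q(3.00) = -94.00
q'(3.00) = -119.00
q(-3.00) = 224.00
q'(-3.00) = -203.00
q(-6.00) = 1544.00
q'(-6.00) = -731.00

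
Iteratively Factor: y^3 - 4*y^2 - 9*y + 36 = (y + 3)*(y^2 - 7*y + 12) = (y - 4)*(y + 3)*(y - 3)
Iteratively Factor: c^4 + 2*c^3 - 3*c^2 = (c)*(c^3 + 2*c^2 - 3*c) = c^2*(c^2 + 2*c - 3) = c^2*(c - 1)*(c + 3)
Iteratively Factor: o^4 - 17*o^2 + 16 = (o + 1)*(o^3 - o^2 - 16*o + 16) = (o + 1)*(o + 4)*(o^2 - 5*o + 4) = (o - 4)*(o + 1)*(o + 4)*(o - 1)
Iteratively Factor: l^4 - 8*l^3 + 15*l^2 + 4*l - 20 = (l - 5)*(l^3 - 3*l^2 + 4) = (l - 5)*(l - 2)*(l^2 - l - 2) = (l - 5)*(l - 2)^2*(l + 1)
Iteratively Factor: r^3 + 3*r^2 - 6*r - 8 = (r + 1)*(r^2 + 2*r - 8) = (r - 2)*(r + 1)*(r + 4)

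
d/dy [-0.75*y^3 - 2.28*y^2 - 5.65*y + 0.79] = -2.25*y^2 - 4.56*y - 5.65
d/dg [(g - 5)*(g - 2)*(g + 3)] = 3*g^2 - 8*g - 11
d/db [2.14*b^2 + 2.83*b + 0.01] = 4.28*b + 2.83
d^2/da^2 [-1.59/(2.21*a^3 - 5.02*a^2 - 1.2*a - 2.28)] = ((21.0834*a - 15.9636)*(-2.21*a^3 + 5.02*a^2 + 1.2*a + 2.28) + 1.59*(-13.26*a^2 + 20.08*a + 2.4)*(-6.63*a^2 + 10.04*a + 1.2))/(-2.21*a^3 + 5.02*a^2 + 1.2*a + 2.28)^3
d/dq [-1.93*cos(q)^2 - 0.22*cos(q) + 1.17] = (3.86*cos(q) + 0.22)*sin(q)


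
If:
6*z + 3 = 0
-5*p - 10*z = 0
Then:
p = 1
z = -1/2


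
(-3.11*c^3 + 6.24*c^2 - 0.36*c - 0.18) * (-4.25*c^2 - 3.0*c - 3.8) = 13.2175*c^5 - 17.19*c^4 - 5.372*c^3 - 21.867*c^2 + 1.908*c + 0.684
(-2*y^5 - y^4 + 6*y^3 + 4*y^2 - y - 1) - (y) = -2*y^5 - y^4 + 6*y^3 + 4*y^2 - 2*y - 1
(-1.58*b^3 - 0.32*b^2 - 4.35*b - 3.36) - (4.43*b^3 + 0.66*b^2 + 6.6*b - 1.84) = -6.01*b^3 - 0.98*b^2 - 10.95*b - 1.52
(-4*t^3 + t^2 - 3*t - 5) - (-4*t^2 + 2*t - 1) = -4*t^3 + 5*t^2 - 5*t - 4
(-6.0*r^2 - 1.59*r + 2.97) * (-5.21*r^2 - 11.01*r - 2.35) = 31.26*r^4 + 74.3439*r^3 + 16.1322*r^2 - 28.9632*r - 6.9795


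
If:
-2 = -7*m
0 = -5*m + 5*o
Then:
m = 2/7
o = 2/7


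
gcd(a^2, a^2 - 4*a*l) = a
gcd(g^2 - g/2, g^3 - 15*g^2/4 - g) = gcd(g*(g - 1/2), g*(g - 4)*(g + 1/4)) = g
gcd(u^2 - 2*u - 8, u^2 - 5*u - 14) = u + 2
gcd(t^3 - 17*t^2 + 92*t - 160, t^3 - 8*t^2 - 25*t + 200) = t^2 - 13*t + 40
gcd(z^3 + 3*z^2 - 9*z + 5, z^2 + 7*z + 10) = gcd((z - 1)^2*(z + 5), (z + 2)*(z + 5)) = z + 5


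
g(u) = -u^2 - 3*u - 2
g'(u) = -2*u - 3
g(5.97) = -55.55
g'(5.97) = -14.94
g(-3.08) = -2.25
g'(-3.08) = 3.16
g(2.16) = -13.15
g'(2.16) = -7.32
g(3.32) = -22.98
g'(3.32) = -9.64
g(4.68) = -37.94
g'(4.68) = -12.36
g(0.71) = -4.63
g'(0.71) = -4.42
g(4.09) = -31.00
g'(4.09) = -11.18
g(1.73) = -10.18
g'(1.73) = -6.46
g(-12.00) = -110.00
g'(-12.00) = 21.00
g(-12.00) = -110.00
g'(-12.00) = 21.00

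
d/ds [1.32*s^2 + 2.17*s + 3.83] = 2.64*s + 2.17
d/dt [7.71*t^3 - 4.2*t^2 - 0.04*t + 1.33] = 23.13*t^2 - 8.4*t - 0.04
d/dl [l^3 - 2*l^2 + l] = 3*l^2 - 4*l + 1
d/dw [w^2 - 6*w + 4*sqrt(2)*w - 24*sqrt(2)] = 2*w - 6 + 4*sqrt(2)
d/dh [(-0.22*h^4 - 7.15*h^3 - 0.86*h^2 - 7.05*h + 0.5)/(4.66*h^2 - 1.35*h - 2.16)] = (-2.0504*h^5 - 32.428*h^4 + 21.2058*h^3 + 80.346*h^2 - 0.944799999999999*h + 15.903)/(21.7156*h^4 - 12.582*h^3 - 18.3087*h^2 + 5.832*h + 4.6656)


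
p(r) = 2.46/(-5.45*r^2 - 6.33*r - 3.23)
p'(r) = 2.46*(10.9*r + 6.33)/(-5.45*r^2 - 6.33*r - 3.23)^2 = (26.814*r + 15.5718)/(5.45*r^2 + 6.33*r + 3.23)^2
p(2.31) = -0.05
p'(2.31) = 0.04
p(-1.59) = -0.35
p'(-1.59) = -0.56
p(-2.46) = -0.12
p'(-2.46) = -0.12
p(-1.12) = -0.83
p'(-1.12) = -1.63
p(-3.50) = -0.05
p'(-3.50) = -0.03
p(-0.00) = -0.76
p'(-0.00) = 1.49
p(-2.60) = -0.10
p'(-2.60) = -0.10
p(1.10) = -0.15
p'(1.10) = 0.16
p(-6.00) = -0.02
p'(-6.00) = -0.01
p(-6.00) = -0.02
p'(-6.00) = -0.01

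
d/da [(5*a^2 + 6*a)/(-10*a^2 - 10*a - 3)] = 2*(5*a^2 - 15*a - 9)/(100*a^4 + 200*a^3 + 160*a^2 + 60*a + 9)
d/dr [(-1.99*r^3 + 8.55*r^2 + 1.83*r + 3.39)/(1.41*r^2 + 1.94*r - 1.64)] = (-2.8059*r^4 - 7.7212*r^3 + 23.7975*r^2 - 37.6038*r - 9.5778)/(1.9881*r^4 + 5.4708*r^3 - 0.8612*r^2 - 6.3632*r + 2.6896)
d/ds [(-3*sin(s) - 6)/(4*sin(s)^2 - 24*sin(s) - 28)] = 3*(sin(s)^2 + 4*sin(s) - 5)*cos(s)/(4*(sin(s) - 7)^2*(sin(s) + 1)^2)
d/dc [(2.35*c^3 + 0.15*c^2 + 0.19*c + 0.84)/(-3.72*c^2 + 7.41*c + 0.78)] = (-8.742*c^4 + 34.827*c^3 + 7.3173*c^2 + 6.4836*c - 6.0762)/(13.8384*c^4 - 55.1304*c^3 + 49.1049*c^2 + 11.5596*c + 0.6084)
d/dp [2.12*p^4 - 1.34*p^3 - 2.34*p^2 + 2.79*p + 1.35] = 8.48*p^3 - 4.02*p^2 - 4.68*p + 2.79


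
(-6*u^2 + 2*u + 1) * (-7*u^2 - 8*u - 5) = 42*u^4 + 34*u^3 + 7*u^2 - 18*u - 5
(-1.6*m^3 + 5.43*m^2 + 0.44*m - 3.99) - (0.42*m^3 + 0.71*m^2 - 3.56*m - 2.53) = -2.02*m^3 + 4.72*m^2 + 4.0*m - 1.46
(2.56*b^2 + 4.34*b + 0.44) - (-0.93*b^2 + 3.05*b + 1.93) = 3.49*b^2 + 1.29*b - 1.49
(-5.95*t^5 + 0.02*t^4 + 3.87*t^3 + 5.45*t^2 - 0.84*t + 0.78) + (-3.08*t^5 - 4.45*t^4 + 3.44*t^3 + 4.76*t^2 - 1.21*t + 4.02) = -9.03*t^5 - 4.43*t^4 + 7.31*t^3 + 10.21*t^2 - 2.05*t + 4.8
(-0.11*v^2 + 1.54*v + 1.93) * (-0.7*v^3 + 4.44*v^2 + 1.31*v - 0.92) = 0.077*v^5 - 1.5664*v^4 + 5.3425*v^3 + 10.6878*v^2 + 1.1115*v - 1.7756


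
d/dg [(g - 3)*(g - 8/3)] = 2*g - 17/3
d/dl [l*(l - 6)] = 2*l - 6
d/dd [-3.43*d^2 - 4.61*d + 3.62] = -6.86*d - 4.61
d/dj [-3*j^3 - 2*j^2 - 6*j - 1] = -9*j^2 - 4*j - 6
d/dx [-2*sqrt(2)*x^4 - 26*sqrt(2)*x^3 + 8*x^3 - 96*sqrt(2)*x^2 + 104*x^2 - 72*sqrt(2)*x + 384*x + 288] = -8*sqrt(2)*x^3 - 78*sqrt(2)*x^2 + 24*x^2 - 192*sqrt(2)*x + 208*x - 72*sqrt(2) + 384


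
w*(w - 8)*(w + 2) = w^3 - 6*w^2 - 16*w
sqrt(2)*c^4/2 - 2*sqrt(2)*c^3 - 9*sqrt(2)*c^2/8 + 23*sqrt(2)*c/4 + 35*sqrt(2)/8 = (c - 7/2)*(c - 5/2)*(c + 1)*(sqrt(2)*c/2 + sqrt(2)/2)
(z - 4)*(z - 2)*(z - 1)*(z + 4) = z^4 - 3*z^3 - 14*z^2 + 48*z - 32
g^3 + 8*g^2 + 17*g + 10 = (g + 1)*(g + 2)*(g + 5)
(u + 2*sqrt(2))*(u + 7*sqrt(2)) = u^2 + 9*sqrt(2)*u + 28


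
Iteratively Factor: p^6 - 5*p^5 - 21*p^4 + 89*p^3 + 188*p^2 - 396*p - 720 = (p - 3)*(p^5 - 2*p^4 - 27*p^3 + 8*p^2 + 212*p + 240) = (p - 4)*(p - 3)*(p^4 + 2*p^3 - 19*p^2 - 68*p - 60) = (p - 5)*(p - 4)*(p - 3)*(p^3 + 7*p^2 + 16*p + 12) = (p - 5)*(p - 4)*(p - 3)*(p + 2)*(p^2 + 5*p + 6) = (p - 5)*(p - 4)*(p - 3)*(p + 2)*(p + 3)*(p + 2)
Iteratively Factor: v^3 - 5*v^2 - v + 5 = (v - 5)*(v^2 - 1) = (v - 5)*(v - 1)*(v + 1)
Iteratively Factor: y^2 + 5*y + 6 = (y + 3)*(y + 2)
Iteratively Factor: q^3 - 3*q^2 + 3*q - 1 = (q - 1)*(q^2 - 2*q + 1) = (q - 1)^2*(q - 1)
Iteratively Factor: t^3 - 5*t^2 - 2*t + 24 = (t - 4)*(t^2 - t - 6) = (t - 4)*(t - 3)*(t + 2)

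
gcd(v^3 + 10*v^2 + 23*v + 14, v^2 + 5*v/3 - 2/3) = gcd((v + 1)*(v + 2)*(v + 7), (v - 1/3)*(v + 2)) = v + 2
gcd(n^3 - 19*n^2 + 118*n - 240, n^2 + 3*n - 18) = 1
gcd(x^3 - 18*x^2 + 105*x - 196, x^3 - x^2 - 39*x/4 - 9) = x - 4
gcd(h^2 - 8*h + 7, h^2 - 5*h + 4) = h - 1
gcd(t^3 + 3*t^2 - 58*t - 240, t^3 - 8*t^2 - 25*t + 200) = t^2 - 3*t - 40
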